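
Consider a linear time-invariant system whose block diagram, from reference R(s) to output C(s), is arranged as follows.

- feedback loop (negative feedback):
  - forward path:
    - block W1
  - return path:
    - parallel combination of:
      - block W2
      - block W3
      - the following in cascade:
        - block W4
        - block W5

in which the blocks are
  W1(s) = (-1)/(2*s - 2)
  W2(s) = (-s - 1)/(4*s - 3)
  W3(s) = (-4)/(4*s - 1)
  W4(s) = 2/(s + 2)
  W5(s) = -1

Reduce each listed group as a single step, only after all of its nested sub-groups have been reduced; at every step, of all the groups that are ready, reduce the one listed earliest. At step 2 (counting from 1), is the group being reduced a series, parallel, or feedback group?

The answer is parallel.

Reasoning:
Step 1. combine W4, W5 in series
Step 2. sum the parallel branches W2, W3, (W4*W5)
Step 3. reduce the feedback loop with forward W1 and return (W2+W3+(W4*W5))
So the answer for step 2 is parallel.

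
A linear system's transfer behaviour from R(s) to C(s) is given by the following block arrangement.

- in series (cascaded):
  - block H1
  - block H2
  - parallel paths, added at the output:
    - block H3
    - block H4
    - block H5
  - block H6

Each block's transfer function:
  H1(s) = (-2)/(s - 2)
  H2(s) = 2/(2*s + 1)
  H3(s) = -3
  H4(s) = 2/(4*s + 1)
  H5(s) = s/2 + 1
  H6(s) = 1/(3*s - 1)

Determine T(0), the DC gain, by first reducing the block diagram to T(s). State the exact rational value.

Step 1 - parallel reduction of H3, H4, H5: (4*s^2 - 15*s)/(8*s + 2)
Step 2 - multiply H1, H2, (H3+H4+H5), H6 (series): (-8*s^2 + 30*s)/(24*s^4 - 38*s^3 - 23*s^2 + 5*s + 2)
Step 2 gives the overall T(s). Then T(0) = 0/2 = 0.

Hence the answer: 0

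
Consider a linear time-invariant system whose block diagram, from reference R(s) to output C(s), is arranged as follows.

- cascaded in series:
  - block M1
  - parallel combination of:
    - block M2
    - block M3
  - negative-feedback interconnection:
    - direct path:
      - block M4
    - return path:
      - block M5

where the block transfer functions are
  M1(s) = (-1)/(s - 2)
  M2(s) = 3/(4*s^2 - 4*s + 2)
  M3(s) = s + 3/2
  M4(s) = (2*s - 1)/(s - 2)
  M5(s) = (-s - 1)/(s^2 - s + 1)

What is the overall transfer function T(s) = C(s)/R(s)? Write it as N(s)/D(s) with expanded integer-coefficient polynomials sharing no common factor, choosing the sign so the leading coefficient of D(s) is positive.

(1) combine M2, M3 in parallel: (2*s^3 + s^2 - 2*s + 3)/(2*s^2 - 2*s + 1)
(2) feedback reduction of M4, M5: (2*s^3 - 3*s^2 + 3*s - 1)/(s^3 - 5*s^2 + 2*s - 1)
(3) cascade M1, (M2+M3), [M4/(1+M4*M5)]; the result is T(s) itself (integer coefficients, no common factor, positive leading denominator coefficient)

Final answer: (-4*s^6 + 4*s^5 + s^4 - 13*s^3 + 16*s^2 - 11*s + 3)/(2*s^6 - 16*s^5 + 39*s^4 - 41*s^3 + 26*s^2 - 9*s + 2)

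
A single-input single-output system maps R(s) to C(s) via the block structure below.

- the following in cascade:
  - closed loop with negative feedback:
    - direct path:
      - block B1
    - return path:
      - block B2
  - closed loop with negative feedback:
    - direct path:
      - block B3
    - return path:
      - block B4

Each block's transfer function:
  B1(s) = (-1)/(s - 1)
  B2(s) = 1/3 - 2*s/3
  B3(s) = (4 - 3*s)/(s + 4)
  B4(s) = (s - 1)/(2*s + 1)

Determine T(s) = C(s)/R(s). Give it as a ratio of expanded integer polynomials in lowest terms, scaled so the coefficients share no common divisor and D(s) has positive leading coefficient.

Step 1: apply the feedback formula to B1, B2, giving (-3)/(5*s - 4)
Step 2: reduce the feedback loop with forward B3 and return B4, giving (6*s^2 - 5*s - 4)/(s^2 - 16*s)
Step 3: combine [B1/(1+B1*B2)], [B3/(1+B3*B4)] in series - this is the overall T(s), already in the required normalized form

Final answer: (-18*s^2 + 15*s + 12)/(5*s^3 - 84*s^2 + 64*s)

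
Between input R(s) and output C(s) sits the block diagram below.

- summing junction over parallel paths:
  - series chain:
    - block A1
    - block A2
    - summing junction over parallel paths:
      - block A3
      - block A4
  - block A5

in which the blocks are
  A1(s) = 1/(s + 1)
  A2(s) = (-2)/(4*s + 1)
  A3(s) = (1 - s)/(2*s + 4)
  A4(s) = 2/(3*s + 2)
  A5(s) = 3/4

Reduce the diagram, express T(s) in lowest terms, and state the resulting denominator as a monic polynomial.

The answer is s^4 + 47*s^3/12 + 59*s^2/12 + 7*s/3 + 1/3.

Reasoning:
1. sum the parallel branches A3, A4 gives (-3*s^2 + 5*s + 10)/(6*s^2 + 16*s + 8)
2. reduce the series chain A1, A2, (A3+A4) gives (3*s^2 - 5*s - 10)/(12*s^4 + 47*s^3 + 59*s^2 + 28*s + 4)
3. parallel reduction of (A1*A2*(A3+A4)), A5 gives (36*s^4 + 141*s^3 + 189*s^2 + 64*s - 28)/(48*s^4 + 188*s^3 + 236*s^2 + 112*s + 16)
Step 3 gives the fully reduced T(s), with no common factor left to cancel. The denominator's leading coefficient is 48, so divide each of its coefficients by 48 to get the monic form.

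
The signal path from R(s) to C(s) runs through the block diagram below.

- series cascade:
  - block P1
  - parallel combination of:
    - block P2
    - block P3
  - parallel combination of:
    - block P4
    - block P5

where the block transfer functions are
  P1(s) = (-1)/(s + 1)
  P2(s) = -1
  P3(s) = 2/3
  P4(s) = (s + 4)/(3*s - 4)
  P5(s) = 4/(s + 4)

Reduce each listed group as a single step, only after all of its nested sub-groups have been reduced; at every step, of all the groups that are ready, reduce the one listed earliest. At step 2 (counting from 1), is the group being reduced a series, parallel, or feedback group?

Reducing step by step:

[1] sum the parallel branches P2, P3
[2] add P4, P5 (parallel)
[3] reduce the series chain P1, (P2+P3), (P4+P5)
Step 2 collapses a parallel group.

Answer: parallel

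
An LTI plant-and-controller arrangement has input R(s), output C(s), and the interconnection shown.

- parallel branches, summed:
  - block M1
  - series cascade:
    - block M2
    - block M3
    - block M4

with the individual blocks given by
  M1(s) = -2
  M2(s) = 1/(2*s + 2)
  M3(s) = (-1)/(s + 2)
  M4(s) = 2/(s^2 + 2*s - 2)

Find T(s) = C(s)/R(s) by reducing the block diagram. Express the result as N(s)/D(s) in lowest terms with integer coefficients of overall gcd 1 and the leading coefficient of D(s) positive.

[1] multiply M2, M3, M4 (series) gives (-1)/(s^4 + 5*s^3 + 6*s^2 - 2*s - 4)
[2] combine M1, (M2*M3*M4) in parallel, giving the overall T(s)

Final answer: (-2*s^4 - 10*s^3 - 12*s^2 + 4*s + 7)/(s^4 + 5*s^3 + 6*s^2 - 2*s - 4)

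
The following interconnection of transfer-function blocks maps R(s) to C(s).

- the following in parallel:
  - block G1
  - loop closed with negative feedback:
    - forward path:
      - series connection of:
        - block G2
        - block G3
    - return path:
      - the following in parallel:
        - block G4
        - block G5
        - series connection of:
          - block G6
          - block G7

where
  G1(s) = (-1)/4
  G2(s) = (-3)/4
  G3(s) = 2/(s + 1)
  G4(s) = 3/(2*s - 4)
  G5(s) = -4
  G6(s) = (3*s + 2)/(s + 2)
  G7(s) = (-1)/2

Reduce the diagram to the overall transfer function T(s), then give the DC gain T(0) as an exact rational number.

[1] cascade G2, G3: (-3)/(2*s + 2)
[2] cascade G6, G7: (-3*s - 2)/(2*s + 4)
[3] sum the parallel branches G4, G5, (G6*G7): (-11*s^2 + 7*s + 42)/(2*s^2 - 8)
[4] feedback reduction of (G2*G3), (G4+G5+(G6*G7)): (24 - 6*s^2)/(4*s^3 + 37*s^2 - 37*s - 142)
[5] add G1, [(G2*G3)/(1+(G2*G3)*(G4+G5+(G6*G7)))] (parallel): (-4*s^3 - 61*s^2 + 37*s + 238)/(16*s^3 + 148*s^2 - 148*s - 568)
Step 5 gives the overall T(s). Then T(0) = 238/(-568) = -119/284.

Hence the answer: -119/284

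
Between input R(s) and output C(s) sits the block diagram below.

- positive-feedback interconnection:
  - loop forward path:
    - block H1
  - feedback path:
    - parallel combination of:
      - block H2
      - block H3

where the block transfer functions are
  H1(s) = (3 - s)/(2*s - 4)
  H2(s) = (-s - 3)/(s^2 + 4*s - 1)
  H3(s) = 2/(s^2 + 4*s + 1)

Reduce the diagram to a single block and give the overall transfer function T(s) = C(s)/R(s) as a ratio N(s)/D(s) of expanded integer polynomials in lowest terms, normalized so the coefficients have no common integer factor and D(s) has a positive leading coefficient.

Answer: (-s^5 - 5*s^4 + 8*s^3 + 48*s^2 + s - 3)/(2*s^5 + 11*s^4 - 2*s^3 - 54*s^2 + 8*s + 19)

Working:
[1] reduce the parallel group H2, H3 -> (-s^3 - 5*s^2 - 5*s - 5)/(s^4 + 8*s^3 + 16*s^2 - 1)
[2] reduce the feedback loop with forward H1 and return (H2+H3), giving the overall T(s)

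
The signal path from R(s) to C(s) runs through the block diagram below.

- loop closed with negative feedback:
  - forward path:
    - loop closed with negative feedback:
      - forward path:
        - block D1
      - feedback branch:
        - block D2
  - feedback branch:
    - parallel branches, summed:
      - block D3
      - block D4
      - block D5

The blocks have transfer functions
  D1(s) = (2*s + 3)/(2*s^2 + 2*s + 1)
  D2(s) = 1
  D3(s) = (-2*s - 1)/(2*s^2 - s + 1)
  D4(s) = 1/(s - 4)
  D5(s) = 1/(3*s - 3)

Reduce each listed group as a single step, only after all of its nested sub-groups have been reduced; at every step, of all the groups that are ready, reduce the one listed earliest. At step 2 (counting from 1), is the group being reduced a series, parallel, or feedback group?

The answer is parallel.

Reasoning:
Step 1. collapse the loop (D1 forward, D2 return)
Step 2. reduce the parallel group D3, D4, D5
Step 3. reduce the feedback loop with forward [D1/(1+D1*D2)] and return (D3+D4+D5)
Step 2 collapses a parallel group.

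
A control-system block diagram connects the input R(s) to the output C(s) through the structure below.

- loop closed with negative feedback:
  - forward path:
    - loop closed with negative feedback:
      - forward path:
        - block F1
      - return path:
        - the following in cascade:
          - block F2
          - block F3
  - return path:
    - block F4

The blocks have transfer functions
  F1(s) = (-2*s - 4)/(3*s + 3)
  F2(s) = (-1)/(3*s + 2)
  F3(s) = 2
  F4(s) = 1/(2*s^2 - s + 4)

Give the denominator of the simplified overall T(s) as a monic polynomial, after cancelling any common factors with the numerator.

Step 1: reduce the series chain F2, F3, giving (-2)/(3*s + 2)
Step 2: close the feedback loop around F1, (F2*F3), giving (-6*s^2 - 16*s - 8)/(9*s^2 + 19*s + 14)
Step 3: collapse the loop ([F1/(1+F1*(F2*F3))] forward, F4 return), giving (-12*s^4 - 26*s^3 - 24*s^2 - 56*s - 32)/(18*s^4 + 29*s^3 + 39*s^2 + 46*s + 48)
Step 3 gives the fully reduced T(s), with no common factor left to cancel. The denominator's leading coefficient is 18, so divide each of its coefficients by 18 to get the monic form.

Hence the answer: s^4 + 29*s^3/18 + 13*s^2/6 + 23*s/9 + 8/3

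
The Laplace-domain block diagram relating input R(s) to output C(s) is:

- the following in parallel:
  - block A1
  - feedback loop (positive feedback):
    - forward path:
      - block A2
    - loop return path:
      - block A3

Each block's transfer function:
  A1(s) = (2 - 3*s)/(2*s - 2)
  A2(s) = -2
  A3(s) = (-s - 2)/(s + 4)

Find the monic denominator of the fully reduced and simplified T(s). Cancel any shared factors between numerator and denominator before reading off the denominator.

First reduce the diagram to T(s).

[1] feedback reduction of A2, A3 gives (2*s + 8)/s
[2] combine A1, [A2/(1-A2*A3)] in parallel gives (s^2 + 14*s - 16)/(2*s^2 - 2*s)
The result of step 2 is T(s) in lowest terms. Its denominator has leading coefficient 2; dividing the denominator through by 2 makes it monic.

Answer: s^2 - s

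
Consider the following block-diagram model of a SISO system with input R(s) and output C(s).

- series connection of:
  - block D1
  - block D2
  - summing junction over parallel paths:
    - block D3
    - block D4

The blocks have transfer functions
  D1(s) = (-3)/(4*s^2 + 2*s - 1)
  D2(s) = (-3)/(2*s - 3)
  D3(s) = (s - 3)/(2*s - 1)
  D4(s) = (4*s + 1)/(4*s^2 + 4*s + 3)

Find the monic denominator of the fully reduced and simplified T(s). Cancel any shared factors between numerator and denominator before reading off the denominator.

Step 1. parallel reduction of D3, D4 = (4*s^3 - 11*s - 10)/(8*s^3 + 4*s^2 + 2*s - 3)
Step 2. reduce the series chain D1, D2, (D3+D4) = (36*s^3 - 99*s - 90)/(64*s^6 - 32*s^5 - 80*s^4 - 48*s^3 + 20*s^2 + 30*s - 9)
T(s) is the step-2 result (common factors already cancelled). Leading coefficient of the denominator: 64. Divide through by 64 for the monic polynomial.

Final answer: s^6 - s^5/2 - 5*s^4/4 - 3*s^3/4 + 5*s^2/16 + 15*s/32 - 9/64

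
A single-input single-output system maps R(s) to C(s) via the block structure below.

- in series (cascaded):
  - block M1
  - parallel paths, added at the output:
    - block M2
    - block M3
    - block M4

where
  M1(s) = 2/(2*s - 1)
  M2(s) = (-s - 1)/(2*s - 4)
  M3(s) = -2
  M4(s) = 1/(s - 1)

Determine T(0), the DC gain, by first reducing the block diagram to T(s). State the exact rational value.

Answer: 11/2

Working:
Step 1: combine M2, M3, M4 in parallel = (-5*s^2 + 14*s - 11)/(2*s^2 - 6*s + 4)
Step 2: multiply M1, (M2+M3+M4) (series) = (-5*s^2 + 14*s - 11)/(2*s^3 - 7*s^2 + 7*s - 2)
DC gain: substitute s = 0 into T(s) from step 2: T(0) = -11/(-2) = 11/2.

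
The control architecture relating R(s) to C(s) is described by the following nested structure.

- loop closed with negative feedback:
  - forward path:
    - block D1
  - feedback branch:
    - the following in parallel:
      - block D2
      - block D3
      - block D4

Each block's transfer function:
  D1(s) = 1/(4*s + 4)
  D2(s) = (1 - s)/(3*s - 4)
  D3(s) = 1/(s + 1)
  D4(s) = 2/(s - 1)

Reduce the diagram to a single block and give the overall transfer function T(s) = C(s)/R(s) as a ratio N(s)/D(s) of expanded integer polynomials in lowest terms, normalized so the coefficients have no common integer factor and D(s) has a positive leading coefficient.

Reducing step by step:

Step 1: parallel reduction of D2, D3, D4; result (-s^3 + 10*s^2 - 8*s - 5)/(3*s^3 - 4*s^2 - 3*s + 4)
Step 2: close the feedback loop around D1, (D2+D3+D4), giving the overall T(s)

Answer: (3*s^3 - 4*s^2 - 3*s + 4)/(12*s^4 - 5*s^3 - 18*s^2 - 4*s + 11)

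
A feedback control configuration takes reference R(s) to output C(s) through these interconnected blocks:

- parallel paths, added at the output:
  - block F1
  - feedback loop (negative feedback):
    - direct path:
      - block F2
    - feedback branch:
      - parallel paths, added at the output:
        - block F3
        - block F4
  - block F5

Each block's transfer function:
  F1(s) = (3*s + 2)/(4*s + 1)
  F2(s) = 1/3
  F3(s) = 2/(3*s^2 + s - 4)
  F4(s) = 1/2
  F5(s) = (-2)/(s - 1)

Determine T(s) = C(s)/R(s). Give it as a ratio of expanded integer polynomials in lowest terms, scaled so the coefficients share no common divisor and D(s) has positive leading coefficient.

Reducing step by step:

[1] add F3, F4 (parallel), giving (3*s^2 + s)/(6*s^2 + 2*s - 8)
[2] collapse the loop (F2 forward, (F3+F4) return), giving (6*s^2 + 2*s - 8)/(21*s^2 + 7*s - 24)
[3] parallel reduction of F1, [F2/(1+F2*(F3+F4))], F5, giving the overall T(s)

Answer: (87*s^4 - 178*s^3 - 263*s^2 + 210*s + 104)/(84*s^4 - 35*s^3 - 138*s^2 + 65*s + 24)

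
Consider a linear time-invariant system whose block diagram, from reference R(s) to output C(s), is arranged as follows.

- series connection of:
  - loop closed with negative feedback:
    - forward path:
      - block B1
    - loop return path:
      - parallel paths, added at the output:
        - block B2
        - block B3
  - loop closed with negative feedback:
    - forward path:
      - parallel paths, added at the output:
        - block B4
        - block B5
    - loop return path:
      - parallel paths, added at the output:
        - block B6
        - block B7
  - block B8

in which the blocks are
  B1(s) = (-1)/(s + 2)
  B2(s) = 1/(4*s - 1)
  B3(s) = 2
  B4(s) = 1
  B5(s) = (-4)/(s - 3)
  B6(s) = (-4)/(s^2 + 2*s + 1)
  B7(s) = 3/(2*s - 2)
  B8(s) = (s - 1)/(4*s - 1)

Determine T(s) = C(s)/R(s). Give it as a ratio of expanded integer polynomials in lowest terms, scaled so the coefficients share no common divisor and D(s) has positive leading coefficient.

Reducing step by step:

[1] sum the parallel branches B2, B3, giving (8*s - 1)/(4*s - 1)
[2] close the feedback loop around B1, (B2+B3), giving (1 - 4*s)/(4*s^2 - s - 1)
[3] parallel reduction of B4, B5, giving (s - 7)/(s - 3)
[4] reduce the parallel group B6, B7, giving (3*s^2 - 2*s + 11)/(2*s^3 + 2*s^2 - 2*s - 2)
[5] close the feedback loop around (B4+B5), (B6+B7), giving (2*s^4 - 12*s^3 - 16*s^2 + 12*s + 14)/(2*s^4 - s^3 - 31*s^2 + 29*s - 71)
[6] multiply [B1/(1+B1*(B2+B3))], [(B4+B5)/(1+(B4+B5)*(B6+B7))], B8 (series) - this is the overall T(s), already in the required normalized form

Answer: (-2*s^5 + 14*s^4 + 4*s^3 - 28*s^2 - 2*s + 14)/(8*s^6 - 6*s^5 - 125*s^4 + 148*s^3 - 282*s^2 + 42*s + 71)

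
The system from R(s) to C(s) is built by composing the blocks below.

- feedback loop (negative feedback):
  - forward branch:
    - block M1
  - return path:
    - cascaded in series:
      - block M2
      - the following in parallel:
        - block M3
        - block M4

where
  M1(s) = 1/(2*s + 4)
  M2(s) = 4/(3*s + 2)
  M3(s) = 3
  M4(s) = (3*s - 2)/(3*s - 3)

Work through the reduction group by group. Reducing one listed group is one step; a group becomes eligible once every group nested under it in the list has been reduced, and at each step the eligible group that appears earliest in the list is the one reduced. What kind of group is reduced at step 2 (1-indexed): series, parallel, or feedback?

The answer is series.

Reasoning:
Step 1. sum the parallel branches M3, M4
Step 2. series reduction of M2, (M3+M4)
Step 3. reduce the feedback loop with forward M1 and return (M2*(M3+M4))
Step 2 collapses a series group.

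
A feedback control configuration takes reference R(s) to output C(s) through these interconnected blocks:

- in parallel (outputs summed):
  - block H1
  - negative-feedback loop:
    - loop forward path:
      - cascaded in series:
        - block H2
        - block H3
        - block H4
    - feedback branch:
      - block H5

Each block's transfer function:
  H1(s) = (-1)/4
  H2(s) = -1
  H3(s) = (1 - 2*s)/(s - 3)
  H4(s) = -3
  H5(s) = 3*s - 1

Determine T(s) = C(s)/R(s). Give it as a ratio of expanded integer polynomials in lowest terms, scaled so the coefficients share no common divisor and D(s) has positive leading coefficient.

Step 1. series reduction of H2, H3, H4 = (3 - 6*s)/(s - 3)
Step 2. feedback reduction of (H2*H3*H4), H5 = (6*s - 3)/(18*s^2 - 16*s + 6)
Step 3. add H1, [(H2*H3*H4)/(1+(H2*H3*H4)*H5)] (parallel), giving the overall T(s)

Therefore the answer is (-9*s^2 + 20*s - 9)/(36*s^2 - 32*s + 12).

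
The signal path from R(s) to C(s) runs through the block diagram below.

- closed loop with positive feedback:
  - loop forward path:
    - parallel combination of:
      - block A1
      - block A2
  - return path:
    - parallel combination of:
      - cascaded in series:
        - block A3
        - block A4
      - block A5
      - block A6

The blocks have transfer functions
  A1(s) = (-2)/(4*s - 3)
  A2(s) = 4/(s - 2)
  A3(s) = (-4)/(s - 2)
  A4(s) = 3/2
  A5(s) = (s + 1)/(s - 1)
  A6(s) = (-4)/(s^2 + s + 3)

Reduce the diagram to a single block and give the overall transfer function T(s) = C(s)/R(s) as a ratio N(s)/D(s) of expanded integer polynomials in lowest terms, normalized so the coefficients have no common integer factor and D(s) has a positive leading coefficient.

The answer is (14*s^5 - 36*s^4 + 44*s^3 - 114*s^2 + 140*s - 48)/(4*s^6 - 33*s^5 + 128*s^4 - 54*s^3 + 151*s^2 - 204*s + 68).

Reasoning:
(1) parallel reduction of A1, A2 -> (14*s - 8)/(4*s^2 - 11*s + 6)
(2) cascade A3, A4 -> (-6)/(s - 2)
(3) reduce the parallel group (A3*A4), A5, A6 -> (s^4 - 6*s^3 - 4*s^2 - 5*s + 4)/(s^4 - 2*s^3 + 2*s^2 - 7*s + 6)
(4) reduce the feedback loop with forward (A1+A2) and return ((A3*A4)+A5+A6), which is the overall transfer function T(s) = C(s)/R(s) in lowest terms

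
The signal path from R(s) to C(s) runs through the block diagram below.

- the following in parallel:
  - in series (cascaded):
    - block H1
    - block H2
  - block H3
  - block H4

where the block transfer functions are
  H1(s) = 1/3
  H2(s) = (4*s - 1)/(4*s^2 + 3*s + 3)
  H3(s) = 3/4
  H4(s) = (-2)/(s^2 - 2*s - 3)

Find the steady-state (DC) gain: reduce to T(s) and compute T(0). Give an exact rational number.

Reducing step by step:

Step 1: series reduction of H1, H2 = (4*s - 1)/(12*s^2 + 9*s + 9)
Step 2: sum the parallel branches (H1*H2), H3, H4 = (36*s^4 - 29*s^3 - 267*s^2 - 247*s - 141)/(48*s^4 - 60*s^3 - 180*s^2 - 180*s - 108)
The step-2 result is T(s). Setting s = 0: T(0) = -141/(-108) = 47/36.

Answer: 47/36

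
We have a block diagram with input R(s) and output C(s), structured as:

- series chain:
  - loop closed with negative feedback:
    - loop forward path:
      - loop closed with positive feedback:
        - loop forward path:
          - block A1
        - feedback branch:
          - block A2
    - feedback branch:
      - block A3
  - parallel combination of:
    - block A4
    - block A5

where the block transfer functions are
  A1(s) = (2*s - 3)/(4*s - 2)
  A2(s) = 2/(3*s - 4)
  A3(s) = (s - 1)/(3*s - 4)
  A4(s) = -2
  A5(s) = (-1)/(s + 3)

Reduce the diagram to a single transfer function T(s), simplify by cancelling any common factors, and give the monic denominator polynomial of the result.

First reduce the diagram to T(s).

1. reduce the feedback loop with forward A1 and return A2 -> (6*s^2 - 17*s + 12)/(12*s^2 - 26*s + 14)
2. collapse the loop ([A1/(1-A1*A2)] forward, A3 return) -> (6*s^2 - 17*s + 12)/(14*s^2 - 31*s + 17)
3. add A4, A5 (parallel) -> (-2*s - 7)/(s + 3)
4. multiply [[A1/(1-A1*A2)]/(1+[A1/(1-A1*A2)]*A3)], (A4+A5) (series) -> (-12*s^3 - 8*s^2 + 95*s - 84)/(14*s^3 + 11*s^2 - 76*s + 51)
That last expression is T(s), already simplified. Scaling its denominator by 1/14 (the reciprocal of the leading coefficient) yields the monic denominator.

Answer: s^3 + 11*s^2/14 - 38*s/7 + 51/14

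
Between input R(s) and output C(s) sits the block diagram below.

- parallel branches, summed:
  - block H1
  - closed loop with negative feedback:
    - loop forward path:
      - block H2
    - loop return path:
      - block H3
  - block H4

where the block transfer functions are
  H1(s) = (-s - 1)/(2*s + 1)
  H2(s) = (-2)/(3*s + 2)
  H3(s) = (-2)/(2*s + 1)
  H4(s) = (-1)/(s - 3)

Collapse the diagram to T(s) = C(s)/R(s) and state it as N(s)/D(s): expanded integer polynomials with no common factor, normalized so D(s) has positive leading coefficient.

Step 1 - apply the feedback formula to H2, H3 -> (-4*s - 2)/(6*s^2 + 7*s + 6)
Step 2 - add H1, [H2/(1+H2*H3)], H4 (parallel), giving the overall T(s)

Final answer: (-6*s^4 - 15*s^3 + 22*s^2 + 36*s + 18)/(12*s^4 - 16*s^3 - 41*s^2 - 51*s - 18)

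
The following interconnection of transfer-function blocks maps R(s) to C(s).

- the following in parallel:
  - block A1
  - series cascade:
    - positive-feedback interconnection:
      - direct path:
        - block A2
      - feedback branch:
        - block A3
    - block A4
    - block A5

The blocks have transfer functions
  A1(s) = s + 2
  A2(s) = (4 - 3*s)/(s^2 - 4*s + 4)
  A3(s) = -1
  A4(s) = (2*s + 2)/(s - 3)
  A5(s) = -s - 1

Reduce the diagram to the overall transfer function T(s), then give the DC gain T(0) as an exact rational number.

[1] reduce the feedback loop with forward A2 and return A3; result (4 - 3*s)/(s^2 - 7*s + 8)
[2] series reduction of [A2/(1-A2*A3)], A4, A5; result (6*s^3 + 4*s^2 - 10*s - 8)/(s^3 - 10*s^2 + 29*s - 24)
[3] parallel reduction of A1, ([A2/(1-A2*A3)]*A4*A5); result (s^4 - 2*s^3 + 13*s^2 + 24*s - 56)/(s^3 - 10*s^2 + 29*s - 24)
The step-3 result is T(s). Setting s = 0: T(0) = -56/(-24) = 7/3.

Therefore the answer is 7/3.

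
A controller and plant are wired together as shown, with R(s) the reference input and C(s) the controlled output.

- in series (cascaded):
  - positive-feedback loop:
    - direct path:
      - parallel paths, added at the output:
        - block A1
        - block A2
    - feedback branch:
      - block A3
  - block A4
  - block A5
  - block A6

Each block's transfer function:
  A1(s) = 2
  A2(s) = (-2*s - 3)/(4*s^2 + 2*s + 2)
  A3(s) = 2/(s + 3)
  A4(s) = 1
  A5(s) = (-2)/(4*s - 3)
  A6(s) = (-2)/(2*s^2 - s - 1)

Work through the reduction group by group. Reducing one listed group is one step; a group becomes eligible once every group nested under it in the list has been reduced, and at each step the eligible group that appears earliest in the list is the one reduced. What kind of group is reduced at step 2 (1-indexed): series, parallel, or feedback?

1. sum the parallel branches A1, A2
2. apply the feedback formula to (A1+A2), A3
3. reduce the series chain [(A1+A2)/(1-(A1+A2)*A3)], A4, A5, A6
So the answer for step 2 is feedback.

Answer: feedback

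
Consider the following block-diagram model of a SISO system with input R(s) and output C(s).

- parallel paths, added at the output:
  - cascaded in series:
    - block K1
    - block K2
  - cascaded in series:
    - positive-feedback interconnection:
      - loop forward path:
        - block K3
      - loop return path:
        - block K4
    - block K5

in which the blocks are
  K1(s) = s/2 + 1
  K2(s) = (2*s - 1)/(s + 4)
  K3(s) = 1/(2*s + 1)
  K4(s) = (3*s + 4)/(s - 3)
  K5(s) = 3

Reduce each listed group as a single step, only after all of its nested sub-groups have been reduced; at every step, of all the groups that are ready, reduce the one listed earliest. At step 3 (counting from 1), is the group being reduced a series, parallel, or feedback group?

Answer: series

Working:
Step 1. cascade K1, K2
Step 2. collapse the loop (K3 forward, K4 return)
Step 3. combine [K3/(1-K3*K4)], K5 in series
Step 4. parallel reduction of (K1*K2), ([K3/(1-K3*K4)]*K5)
Step 3 collapses a series group.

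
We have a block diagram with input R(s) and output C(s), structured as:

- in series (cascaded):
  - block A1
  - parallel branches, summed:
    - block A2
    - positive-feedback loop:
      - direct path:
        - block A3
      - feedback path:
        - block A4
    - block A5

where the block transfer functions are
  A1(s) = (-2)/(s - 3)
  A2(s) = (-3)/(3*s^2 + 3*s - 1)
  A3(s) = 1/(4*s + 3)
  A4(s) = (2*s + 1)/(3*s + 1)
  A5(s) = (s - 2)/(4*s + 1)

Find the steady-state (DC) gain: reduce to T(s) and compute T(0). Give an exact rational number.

The answer is 1.

Reasoning:
1. collapse the loop (A3 forward, A4 return), giving (3*s + 1)/(12*s^2 + 11*s + 2)
2. parallel reduction of A2, [A3/(1-A3*A4)], A5, giving (9*s^4 + 6*s^3 - 51*s^2 - 41*s - 3)/(36*s^4 + 69*s^3 + 27*s^2 - 5*s - 2)
3. cascade A1, (A2+[A3/(1-A3*A4)]+A5), giving (-18*s^4 - 12*s^3 + 102*s^2 + 82*s + 6)/(36*s^5 - 39*s^4 - 180*s^3 - 86*s^2 + 13*s + 6)
Step 3 gives the overall T(s). Then T(0) = 6/6 = 1.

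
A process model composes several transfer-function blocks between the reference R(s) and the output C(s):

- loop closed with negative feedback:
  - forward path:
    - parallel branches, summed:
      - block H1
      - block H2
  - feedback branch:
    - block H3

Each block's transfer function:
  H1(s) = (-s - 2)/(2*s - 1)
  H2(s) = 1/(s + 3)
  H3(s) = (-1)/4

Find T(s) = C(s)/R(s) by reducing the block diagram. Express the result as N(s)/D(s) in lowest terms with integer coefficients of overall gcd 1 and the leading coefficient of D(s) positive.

Answer: (-4*s^2 - 12*s - 28)/(9*s^2 + 23*s - 5)

Working:
[1] parallel reduction of H1, H2 -> (-s^2 - 3*s - 7)/(2*s^2 + 5*s - 3)
[2] collapse the loop ((H1+H2) forward, H3 return), giving the overall T(s)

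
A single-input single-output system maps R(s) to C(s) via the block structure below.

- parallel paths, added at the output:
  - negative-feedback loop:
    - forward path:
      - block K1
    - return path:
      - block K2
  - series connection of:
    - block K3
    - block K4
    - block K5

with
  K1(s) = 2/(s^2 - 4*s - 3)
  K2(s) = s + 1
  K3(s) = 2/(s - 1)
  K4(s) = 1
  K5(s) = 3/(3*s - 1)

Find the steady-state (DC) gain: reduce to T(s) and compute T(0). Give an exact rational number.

The answer is 4.

Reasoning:
Step 1 - reduce the feedback loop with forward K1 and return K2 -> 2/(s^2 - 2*s - 1)
Step 2 - series reduction of K3, K4, K5 -> 6/(3*s^2 - 4*s + 1)
Step 3 - combine [K1/(1+K1*K2)], (K3*K4*K5) in parallel -> (12*s^2 - 20*s - 4)/(3*s^4 - 10*s^3 + 6*s^2 + 2*s - 1)
The step-3 result is T(s). Setting s = 0: T(0) = -4/(-1) = 4.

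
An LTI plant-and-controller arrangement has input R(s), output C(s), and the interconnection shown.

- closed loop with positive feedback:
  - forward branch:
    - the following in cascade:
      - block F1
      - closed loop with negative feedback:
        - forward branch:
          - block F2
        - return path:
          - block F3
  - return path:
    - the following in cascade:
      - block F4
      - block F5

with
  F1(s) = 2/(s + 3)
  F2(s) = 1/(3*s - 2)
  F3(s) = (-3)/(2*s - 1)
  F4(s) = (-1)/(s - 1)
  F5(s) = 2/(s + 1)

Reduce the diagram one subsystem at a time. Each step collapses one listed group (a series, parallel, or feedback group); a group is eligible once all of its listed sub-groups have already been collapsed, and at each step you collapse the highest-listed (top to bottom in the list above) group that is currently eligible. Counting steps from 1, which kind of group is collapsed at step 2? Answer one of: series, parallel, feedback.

Answer: series

Working:
Step 1 - apply the feedback formula to F2, F3
Step 2 - multiply F1, [F2/(1+F2*F3)] (series)
Step 3 - cascade F4, F5
Step 4 - collapse the loop ((F1*[F2/(1+F2*F3)]) forward, (F4*F5) return)
Step 2 collapses a series group.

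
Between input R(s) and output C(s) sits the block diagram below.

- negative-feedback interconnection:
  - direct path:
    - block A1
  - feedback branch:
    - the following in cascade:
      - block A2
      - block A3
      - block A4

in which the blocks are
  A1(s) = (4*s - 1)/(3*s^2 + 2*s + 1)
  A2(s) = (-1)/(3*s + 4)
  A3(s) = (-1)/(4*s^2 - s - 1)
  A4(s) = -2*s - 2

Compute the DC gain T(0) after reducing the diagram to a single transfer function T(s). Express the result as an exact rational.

Step 1: multiply A2, A3, A4 (series) gives (-2*s - 2)/(12*s^3 + 13*s^2 - 7*s - 4)
Step 2: apply the feedback formula to A1, (A2*A3*A4) gives (48*s^4 + 40*s^3 - 41*s^2 - 9*s + 4)/(36*s^5 + 63*s^4 + 17*s^3 - 21*s^2 - 21*s - 2)
Evaluating the step-2 result (the overall T(s)) at s = 0 gives T(0) = 4/(-2) = -2.

Final answer: -2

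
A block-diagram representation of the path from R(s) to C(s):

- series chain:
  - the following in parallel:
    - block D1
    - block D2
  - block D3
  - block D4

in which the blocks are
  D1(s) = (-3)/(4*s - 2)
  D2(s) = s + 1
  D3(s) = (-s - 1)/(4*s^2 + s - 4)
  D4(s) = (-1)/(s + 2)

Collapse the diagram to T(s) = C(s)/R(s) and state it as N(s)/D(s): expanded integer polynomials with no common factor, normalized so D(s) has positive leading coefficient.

Reducing step by step:

Step 1: combine D1, D2 in parallel, giving (4*s^2 + 2*s - 5)/(4*s - 2)
Step 2: cascade (D1+D2), D3, D4, which is the overall transfer function T(s) = C(s)/R(s) in lowest terms

Answer: (4*s^3 + 6*s^2 - 3*s - 5)/(16*s^4 + 28*s^3 - 26*s^2 - 28*s + 16)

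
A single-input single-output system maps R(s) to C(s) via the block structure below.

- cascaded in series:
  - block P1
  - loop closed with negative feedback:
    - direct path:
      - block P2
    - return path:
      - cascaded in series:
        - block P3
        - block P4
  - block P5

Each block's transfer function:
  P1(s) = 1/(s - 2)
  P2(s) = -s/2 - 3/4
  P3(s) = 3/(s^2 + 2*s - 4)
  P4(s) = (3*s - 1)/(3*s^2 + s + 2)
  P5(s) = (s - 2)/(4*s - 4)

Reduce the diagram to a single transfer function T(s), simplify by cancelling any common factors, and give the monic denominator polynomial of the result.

The answer is s^5 + 4*s^4/3 - 13*s^3/2 + 29*s^2/12 - s/6 + 23/12.

Reasoning:
(1) series reduction of P3, P4 -> (9*s - 3)/(3*s^4 + 7*s^3 - 8*s^2 - 8)
(2) reduce the feedback loop with forward P2 and return (P3*P4) -> (-6*s^5 - 23*s^4 - 5*s^3 + 24*s^2 + 16*s + 24)/(12*s^4 + 28*s^3 - 50*s^2 - 21*s - 23)
(3) multiply P1, [P2/(1+P2*(P3*P4))], P5 (series) -> (-6*s^5 - 23*s^4 - 5*s^3 + 24*s^2 + 16*s + 24)/(48*s^5 + 64*s^4 - 312*s^3 + 116*s^2 - 8*s + 92)
No further cancellation is possible in the step-3 result, so that is T(s). Its denominator becomes monic after dividing by the leading coefficient 48.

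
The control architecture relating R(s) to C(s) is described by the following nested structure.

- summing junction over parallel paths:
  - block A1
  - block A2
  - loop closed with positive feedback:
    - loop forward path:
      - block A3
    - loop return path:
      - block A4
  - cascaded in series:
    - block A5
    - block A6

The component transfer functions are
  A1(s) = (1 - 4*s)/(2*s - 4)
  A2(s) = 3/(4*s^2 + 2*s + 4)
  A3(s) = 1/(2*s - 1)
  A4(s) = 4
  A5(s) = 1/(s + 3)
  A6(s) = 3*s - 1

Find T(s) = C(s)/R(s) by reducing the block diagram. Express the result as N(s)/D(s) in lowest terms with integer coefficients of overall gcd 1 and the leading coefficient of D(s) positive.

Answer: (4*s^5 - 56*s^4 + 119*s^3 - 39*s^2 + 92*s - 2)/(4*s^5 - 4*s^4 - 33*s^3 + 37*s^2 - 4*s + 60)

Working:
(1) feedback reduction of A3, A4; result 1/(2*s - 5)
(2) multiply A5, A6 (series); result (3*s - 1)/(s + 3)
(3) reduce the parallel group A1, A2, [A3/(1-A3*A4)], (A5*A6), which is the overall transfer function T(s) = C(s)/R(s) in lowest terms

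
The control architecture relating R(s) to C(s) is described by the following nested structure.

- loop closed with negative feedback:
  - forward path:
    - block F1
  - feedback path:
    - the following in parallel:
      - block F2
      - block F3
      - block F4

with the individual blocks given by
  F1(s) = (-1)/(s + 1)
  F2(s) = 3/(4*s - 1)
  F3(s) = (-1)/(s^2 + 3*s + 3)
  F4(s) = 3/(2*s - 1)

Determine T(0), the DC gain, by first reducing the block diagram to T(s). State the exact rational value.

Step 1: combine F2, F3, F4 in parallel -> (18*s^3 + 40*s^2 + 42*s - 19)/(8*s^4 + 18*s^3 + 7*s^2 - 15*s + 3)
Step 2: feedback reduction of F1, (F2+F3+F4) -> (-8*s^4 - 18*s^3 - 7*s^2 + 15*s - 3)/(8*s^5 + 26*s^4 + 7*s^3 - 48*s^2 - 54*s + 22)
Evaluating the step-2 result (the overall T(s)) at s = 0 gives T(0) = -3/22.

Final answer: -3/22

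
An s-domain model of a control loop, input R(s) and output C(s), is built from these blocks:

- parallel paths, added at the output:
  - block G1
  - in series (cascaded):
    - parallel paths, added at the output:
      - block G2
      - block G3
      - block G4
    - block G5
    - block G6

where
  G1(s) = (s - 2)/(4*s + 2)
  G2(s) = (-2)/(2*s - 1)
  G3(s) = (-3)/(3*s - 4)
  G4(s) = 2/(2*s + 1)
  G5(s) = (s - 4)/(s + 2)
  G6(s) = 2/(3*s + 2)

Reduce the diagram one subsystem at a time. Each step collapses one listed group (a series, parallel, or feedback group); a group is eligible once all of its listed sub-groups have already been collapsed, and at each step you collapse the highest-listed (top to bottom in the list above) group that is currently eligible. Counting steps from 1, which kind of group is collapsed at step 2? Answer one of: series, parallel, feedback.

Step 1 - sum the parallel branches G2, G3, G4
Step 2 - combine (G2+G3+G4), G5, G6 in series
Step 3 - add G1, ((G2+G3+G4)*G5*G6) (parallel)
Step 2 collapses a series group.

Final answer: series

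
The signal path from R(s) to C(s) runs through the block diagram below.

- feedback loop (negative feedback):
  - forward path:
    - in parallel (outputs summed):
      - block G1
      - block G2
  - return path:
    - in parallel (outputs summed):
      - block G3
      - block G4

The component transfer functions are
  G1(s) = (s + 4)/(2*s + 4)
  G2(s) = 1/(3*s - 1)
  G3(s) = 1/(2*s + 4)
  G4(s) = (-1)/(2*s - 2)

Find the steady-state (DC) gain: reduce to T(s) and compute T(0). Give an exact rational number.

Answer: 0

Working:
1. add G1, G2 (parallel): (3*s^2 + 13*s)/(6*s^2 + 10*s - 4)
2. reduce the parallel group G3, G4: (-3)/(2*s^2 + 2*s - 4)
3. apply the feedback formula to (G1+G2), (G3+G4): (6*s^4 + 32*s^3 + 14*s^2 - 52*s)/(12*s^4 + 32*s^3 - 21*s^2 - 87*s + 16)
DC gain: substitute s = 0 into T(s) from step 3: T(0) = 0/16 = 0.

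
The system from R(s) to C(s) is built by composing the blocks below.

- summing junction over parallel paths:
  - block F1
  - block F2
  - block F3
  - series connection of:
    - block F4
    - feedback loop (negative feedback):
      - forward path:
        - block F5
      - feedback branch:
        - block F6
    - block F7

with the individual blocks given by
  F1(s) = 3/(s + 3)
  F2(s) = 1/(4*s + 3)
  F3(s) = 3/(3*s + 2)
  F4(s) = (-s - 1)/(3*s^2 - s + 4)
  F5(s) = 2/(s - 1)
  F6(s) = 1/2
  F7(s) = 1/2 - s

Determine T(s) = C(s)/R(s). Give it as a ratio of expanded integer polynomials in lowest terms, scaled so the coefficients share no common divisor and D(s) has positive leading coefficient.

Step 1 - feedback reduction of F5, F6 = 2/s
Step 2 - series reduction of F4, [F5/(1+F5*F6)], F7 = (2*s^2 + s - 1)/(3*s^3 - s^2 + 4*s)
Step 3 - reduce the parallel group F1, F2, F3, (F4*[F5/(1+F5*F6)]*F7); the result is T(s) itself (integer coefficients, no common factor, positive leading denominator coefficient)

Hence the answer: (177*s^5 + 388*s^4 + 405*s^3 + 417*s^2 + 165*s - 18)/(36*s^6 + 147*s^5 + 166*s^4 + 209*s^3 + 210*s^2 + 72*s)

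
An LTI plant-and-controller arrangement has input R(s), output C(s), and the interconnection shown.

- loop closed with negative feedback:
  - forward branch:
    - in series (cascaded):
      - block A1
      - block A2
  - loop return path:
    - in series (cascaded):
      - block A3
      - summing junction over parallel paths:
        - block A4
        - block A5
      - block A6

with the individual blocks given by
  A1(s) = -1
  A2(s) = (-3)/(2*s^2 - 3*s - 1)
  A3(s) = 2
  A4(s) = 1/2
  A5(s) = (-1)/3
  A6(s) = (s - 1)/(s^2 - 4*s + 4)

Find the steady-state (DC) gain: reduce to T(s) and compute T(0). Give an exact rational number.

Step 1 - cascade A1, A2 -> 3/(2*s^2 - 3*s - 1)
Step 2 - add A4, A5 (parallel) -> 1/6
Step 3 - cascade A3, (A4+A5), A6 -> (s - 1)/(3*s^2 - 12*s + 12)
Step 4 - feedback reduction of (A1*A2), (A3*(A4+A5)*A6) -> (3*s^2 - 12*s + 12)/(2*s^4 - 11*s^3 + 19*s^2 - 7*s - 5)
Step 4 gives the overall T(s). Then T(0) = 12/(-5) = -12/5.

Final answer: -12/5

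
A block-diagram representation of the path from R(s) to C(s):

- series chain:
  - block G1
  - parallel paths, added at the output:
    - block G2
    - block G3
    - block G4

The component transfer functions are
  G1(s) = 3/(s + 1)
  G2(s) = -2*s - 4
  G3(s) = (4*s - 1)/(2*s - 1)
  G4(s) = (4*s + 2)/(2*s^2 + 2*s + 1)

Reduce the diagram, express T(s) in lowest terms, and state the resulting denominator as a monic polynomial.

First reduce the diagram to T(s).

Step 1 - sum the parallel branches G2, G3, G4, giving (-8*s^4 - 12*s^3 + 6*s^2 + 4*s + 1)/(4*s^3 + 2*s^2 - 1)
Step 2 - multiply G1, (G2+G3+G4) (series), giving (-24*s^4 - 36*s^3 + 18*s^2 + 12*s + 3)/(4*s^4 + 6*s^3 + 2*s^2 - s - 1)
Step 2 gives the fully reduced T(s), with no common factor left to cancel. The denominator's leading coefficient is 4, so divide each of its coefficients by 4 to get the monic form.

Answer: s^4 + 3*s^3/2 + s^2/2 - s/4 - 1/4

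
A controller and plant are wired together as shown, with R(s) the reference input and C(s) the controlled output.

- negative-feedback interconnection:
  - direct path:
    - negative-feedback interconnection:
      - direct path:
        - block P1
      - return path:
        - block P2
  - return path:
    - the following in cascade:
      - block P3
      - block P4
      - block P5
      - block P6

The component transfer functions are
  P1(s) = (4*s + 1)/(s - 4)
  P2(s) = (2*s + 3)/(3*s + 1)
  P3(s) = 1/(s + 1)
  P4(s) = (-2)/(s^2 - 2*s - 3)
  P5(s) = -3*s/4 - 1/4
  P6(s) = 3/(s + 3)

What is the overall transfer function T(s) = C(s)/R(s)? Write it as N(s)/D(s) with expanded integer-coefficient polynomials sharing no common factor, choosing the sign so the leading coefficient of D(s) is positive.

Answer: (24*s^6 + 62*s^5 - 162*s^4 - 540*s^3 - 484*s^2 - 162*s - 18)/(22*s^6 + 50*s^5 - 166*s^4 - 340*s^3 - 191*s^2 + 12*s + 21)

Working:
1. reduce the feedback loop with forward P1 and return P2, giving (12*s^2 + 7*s + 1)/(11*s^2 + 3*s - 1)
2. multiply P3, P4, P5, P6 (series), giving (9*s + 3)/(2*s^4 + 4*s^3 - 16*s^2 - 36*s - 18)
3. feedback reduction of [P1/(1+P1*P2)], (P3*P4*P5*P6), which is the overall transfer function T(s) = C(s)/R(s) in lowest terms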